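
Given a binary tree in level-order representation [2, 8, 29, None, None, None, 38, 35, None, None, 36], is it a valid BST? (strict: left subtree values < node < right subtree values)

Level-order array: [2, 8, 29, None, None, None, 38, 35, None, None, 36]
Validate using subtree bounds (lo, hi): at each node, require lo < value < hi,
then recurse left with hi=value and right with lo=value.
Preorder trace (stopping at first violation):
  at node 2 with bounds (-inf, +inf): OK
  at node 8 with bounds (-inf, 2): VIOLATION
Node 8 violates its bound: not (-inf < 8 < 2).
Result: Not a valid BST


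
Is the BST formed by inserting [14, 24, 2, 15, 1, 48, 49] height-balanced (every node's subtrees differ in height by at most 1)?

Tree (level-order array): [14, 2, 24, 1, None, 15, 48, None, None, None, None, None, 49]
Definition: a tree is height-balanced if, at every node, |h(left) - h(right)| <= 1 (empty subtree has height -1).
Bottom-up per-node check:
  node 1: h_left=-1, h_right=-1, diff=0 [OK], height=0
  node 2: h_left=0, h_right=-1, diff=1 [OK], height=1
  node 15: h_left=-1, h_right=-1, diff=0 [OK], height=0
  node 49: h_left=-1, h_right=-1, diff=0 [OK], height=0
  node 48: h_left=-1, h_right=0, diff=1 [OK], height=1
  node 24: h_left=0, h_right=1, diff=1 [OK], height=2
  node 14: h_left=1, h_right=2, diff=1 [OK], height=3
All nodes satisfy the balance condition.
Result: Balanced


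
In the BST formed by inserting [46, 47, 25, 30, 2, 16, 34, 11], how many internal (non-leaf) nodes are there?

Tree built from: [46, 47, 25, 30, 2, 16, 34, 11]
Tree (level-order array): [46, 25, 47, 2, 30, None, None, None, 16, None, 34, 11]
Rule: An internal node has at least one child.
Per-node child counts:
  node 46: 2 child(ren)
  node 25: 2 child(ren)
  node 2: 1 child(ren)
  node 16: 1 child(ren)
  node 11: 0 child(ren)
  node 30: 1 child(ren)
  node 34: 0 child(ren)
  node 47: 0 child(ren)
Matching nodes: [46, 25, 2, 16, 30]
Count of internal (non-leaf) nodes: 5


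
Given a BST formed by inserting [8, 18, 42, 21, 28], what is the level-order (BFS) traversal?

Tree insertion order: [8, 18, 42, 21, 28]
Tree (level-order array): [8, None, 18, None, 42, 21, None, None, 28]
BFS from the root, enqueuing left then right child of each popped node:
  queue [8] -> pop 8, enqueue [18], visited so far: [8]
  queue [18] -> pop 18, enqueue [42], visited so far: [8, 18]
  queue [42] -> pop 42, enqueue [21], visited so far: [8, 18, 42]
  queue [21] -> pop 21, enqueue [28], visited so far: [8, 18, 42, 21]
  queue [28] -> pop 28, enqueue [none], visited so far: [8, 18, 42, 21, 28]
Result: [8, 18, 42, 21, 28]


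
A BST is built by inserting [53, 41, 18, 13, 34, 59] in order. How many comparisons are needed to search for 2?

Search path for 2: 53 -> 41 -> 18 -> 13
Found: False
Comparisons: 4


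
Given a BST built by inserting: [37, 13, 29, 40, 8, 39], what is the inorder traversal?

Tree insertion order: [37, 13, 29, 40, 8, 39]
Tree (level-order array): [37, 13, 40, 8, 29, 39]
Inorder traversal: [8, 13, 29, 37, 39, 40]


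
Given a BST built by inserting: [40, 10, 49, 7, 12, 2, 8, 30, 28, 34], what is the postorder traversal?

Tree insertion order: [40, 10, 49, 7, 12, 2, 8, 30, 28, 34]
Tree (level-order array): [40, 10, 49, 7, 12, None, None, 2, 8, None, 30, None, None, None, None, 28, 34]
Postorder traversal: [2, 8, 7, 28, 34, 30, 12, 10, 49, 40]


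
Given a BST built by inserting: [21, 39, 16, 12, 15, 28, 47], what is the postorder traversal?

Tree insertion order: [21, 39, 16, 12, 15, 28, 47]
Tree (level-order array): [21, 16, 39, 12, None, 28, 47, None, 15]
Postorder traversal: [15, 12, 16, 28, 47, 39, 21]


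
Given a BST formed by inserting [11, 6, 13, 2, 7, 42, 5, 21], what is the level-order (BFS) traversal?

Tree insertion order: [11, 6, 13, 2, 7, 42, 5, 21]
Tree (level-order array): [11, 6, 13, 2, 7, None, 42, None, 5, None, None, 21]
BFS from the root, enqueuing left then right child of each popped node:
  queue [11] -> pop 11, enqueue [6, 13], visited so far: [11]
  queue [6, 13] -> pop 6, enqueue [2, 7], visited so far: [11, 6]
  queue [13, 2, 7] -> pop 13, enqueue [42], visited so far: [11, 6, 13]
  queue [2, 7, 42] -> pop 2, enqueue [5], visited so far: [11, 6, 13, 2]
  queue [7, 42, 5] -> pop 7, enqueue [none], visited so far: [11, 6, 13, 2, 7]
  queue [42, 5] -> pop 42, enqueue [21], visited so far: [11, 6, 13, 2, 7, 42]
  queue [5, 21] -> pop 5, enqueue [none], visited so far: [11, 6, 13, 2, 7, 42, 5]
  queue [21] -> pop 21, enqueue [none], visited so far: [11, 6, 13, 2, 7, 42, 5, 21]
Result: [11, 6, 13, 2, 7, 42, 5, 21]


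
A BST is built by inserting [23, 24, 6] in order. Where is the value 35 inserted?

Starting tree (level order): [23, 6, 24]
Insertion path: 23 -> 24
Result: insert 35 as right child of 24
Final tree (level order): [23, 6, 24, None, None, None, 35]


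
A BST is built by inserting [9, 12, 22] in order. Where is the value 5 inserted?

Starting tree (level order): [9, None, 12, None, 22]
Insertion path: 9
Result: insert 5 as left child of 9
Final tree (level order): [9, 5, 12, None, None, None, 22]


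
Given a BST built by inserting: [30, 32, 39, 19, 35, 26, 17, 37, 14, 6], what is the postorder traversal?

Tree insertion order: [30, 32, 39, 19, 35, 26, 17, 37, 14, 6]
Tree (level-order array): [30, 19, 32, 17, 26, None, 39, 14, None, None, None, 35, None, 6, None, None, 37]
Postorder traversal: [6, 14, 17, 26, 19, 37, 35, 39, 32, 30]


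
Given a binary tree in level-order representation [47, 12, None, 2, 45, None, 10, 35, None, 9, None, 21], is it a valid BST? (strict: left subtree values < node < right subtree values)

Level-order array: [47, 12, None, 2, 45, None, 10, 35, None, 9, None, 21]
Validate using subtree bounds (lo, hi): at each node, require lo < value < hi,
then recurse left with hi=value and right with lo=value.
Preorder trace (stopping at first violation):
  at node 47 with bounds (-inf, +inf): OK
  at node 12 with bounds (-inf, 47): OK
  at node 2 with bounds (-inf, 12): OK
  at node 10 with bounds (2, 12): OK
  at node 9 with bounds (2, 10): OK
  at node 45 with bounds (12, 47): OK
  at node 35 with bounds (12, 45): OK
  at node 21 with bounds (12, 35): OK
No violation found at any node.
Result: Valid BST


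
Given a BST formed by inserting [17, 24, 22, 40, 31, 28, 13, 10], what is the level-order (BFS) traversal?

Tree insertion order: [17, 24, 22, 40, 31, 28, 13, 10]
Tree (level-order array): [17, 13, 24, 10, None, 22, 40, None, None, None, None, 31, None, 28]
BFS from the root, enqueuing left then right child of each popped node:
  queue [17] -> pop 17, enqueue [13, 24], visited so far: [17]
  queue [13, 24] -> pop 13, enqueue [10], visited so far: [17, 13]
  queue [24, 10] -> pop 24, enqueue [22, 40], visited so far: [17, 13, 24]
  queue [10, 22, 40] -> pop 10, enqueue [none], visited so far: [17, 13, 24, 10]
  queue [22, 40] -> pop 22, enqueue [none], visited so far: [17, 13, 24, 10, 22]
  queue [40] -> pop 40, enqueue [31], visited so far: [17, 13, 24, 10, 22, 40]
  queue [31] -> pop 31, enqueue [28], visited so far: [17, 13, 24, 10, 22, 40, 31]
  queue [28] -> pop 28, enqueue [none], visited so far: [17, 13, 24, 10, 22, 40, 31, 28]
Result: [17, 13, 24, 10, 22, 40, 31, 28]


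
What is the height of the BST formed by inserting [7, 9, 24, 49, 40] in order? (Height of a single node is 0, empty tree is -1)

Insertion order: [7, 9, 24, 49, 40]
Tree (level-order array): [7, None, 9, None, 24, None, 49, 40]
Compute height bottom-up (empty subtree = -1):
  height(40) = 1 + max(-1, -1) = 0
  height(49) = 1 + max(0, -1) = 1
  height(24) = 1 + max(-1, 1) = 2
  height(9) = 1 + max(-1, 2) = 3
  height(7) = 1 + max(-1, 3) = 4
Height = 4


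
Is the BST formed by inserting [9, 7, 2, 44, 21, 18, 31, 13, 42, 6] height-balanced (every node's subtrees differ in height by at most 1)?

Tree (level-order array): [9, 7, 44, 2, None, 21, None, None, 6, 18, 31, None, None, 13, None, None, 42]
Definition: a tree is height-balanced if, at every node, |h(left) - h(right)| <= 1 (empty subtree has height -1).
Bottom-up per-node check:
  node 6: h_left=-1, h_right=-1, diff=0 [OK], height=0
  node 2: h_left=-1, h_right=0, diff=1 [OK], height=1
  node 7: h_left=1, h_right=-1, diff=2 [FAIL (|1--1|=2 > 1)], height=2
  node 13: h_left=-1, h_right=-1, diff=0 [OK], height=0
  node 18: h_left=0, h_right=-1, diff=1 [OK], height=1
  node 42: h_left=-1, h_right=-1, diff=0 [OK], height=0
  node 31: h_left=-1, h_right=0, diff=1 [OK], height=1
  node 21: h_left=1, h_right=1, diff=0 [OK], height=2
  node 44: h_left=2, h_right=-1, diff=3 [FAIL (|2--1|=3 > 1)], height=3
  node 9: h_left=2, h_right=3, diff=1 [OK], height=4
Node 7 violates the condition: |1 - -1| = 2 > 1.
Result: Not balanced


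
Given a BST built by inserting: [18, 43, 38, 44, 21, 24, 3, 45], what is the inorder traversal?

Tree insertion order: [18, 43, 38, 44, 21, 24, 3, 45]
Tree (level-order array): [18, 3, 43, None, None, 38, 44, 21, None, None, 45, None, 24]
Inorder traversal: [3, 18, 21, 24, 38, 43, 44, 45]


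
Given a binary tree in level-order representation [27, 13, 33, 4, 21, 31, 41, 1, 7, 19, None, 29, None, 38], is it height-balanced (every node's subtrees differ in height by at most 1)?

Tree (level-order array): [27, 13, 33, 4, 21, 31, 41, 1, 7, 19, None, 29, None, 38]
Definition: a tree is height-balanced if, at every node, |h(left) - h(right)| <= 1 (empty subtree has height -1).
Bottom-up per-node check:
  node 1: h_left=-1, h_right=-1, diff=0 [OK], height=0
  node 7: h_left=-1, h_right=-1, diff=0 [OK], height=0
  node 4: h_left=0, h_right=0, diff=0 [OK], height=1
  node 19: h_left=-1, h_right=-1, diff=0 [OK], height=0
  node 21: h_left=0, h_right=-1, diff=1 [OK], height=1
  node 13: h_left=1, h_right=1, diff=0 [OK], height=2
  node 29: h_left=-1, h_right=-1, diff=0 [OK], height=0
  node 31: h_left=0, h_right=-1, diff=1 [OK], height=1
  node 38: h_left=-1, h_right=-1, diff=0 [OK], height=0
  node 41: h_left=0, h_right=-1, diff=1 [OK], height=1
  node 33: h_left=1, h_right=1, diff=0 [OK], height=2
  node 27: h_left=2, h_right=2, diff=0 [OK], height=3
All nodes satisfy the balance condition.
Result: Balanced


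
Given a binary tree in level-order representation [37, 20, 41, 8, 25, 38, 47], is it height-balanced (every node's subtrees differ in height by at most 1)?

Tree (level-order array): [37, 20, 41, 8, 25, 38, 47]
Definition: a tree is height-balanced if, at every node, |h(left) - h(right)| <= 1 (empty subtree has height -1).
Bottom-up per-node check:
  node 8: h_left=-1, h_right=-1, diff=0 [OK], height=0
  node 25: h_left=-1, h_right=-1, diff=0 [OK], height=0
  node 20: h_left=0, h_right=0, diff=0 [OK], height=1
  node 38: h_left=-1, h_right=-1, diff=0 [OK], height=0
  node 47: h_left=-1, h_right=-1, diff=0 [OK], height=0
  node 41: h_left=0, h_right=0, diff=0 [OK], height=1
  node 37: h_left=1, h_right=1, diff=0 [OK], height=2
All nodes satisfy the balance condition.
Result: Balanced


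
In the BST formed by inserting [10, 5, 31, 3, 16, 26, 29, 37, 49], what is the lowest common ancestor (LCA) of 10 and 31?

Tree insertion order: [10, 5, 31, 3, 16, 26, 29, 37, 49]
Tree (level-order array): [10, 5, 31, 3, None, 16, 37, None, None, None, 26, None, 49, None, 29]
In a BST, the LCA of p=10, q=31 is the first node v on the
root-to-leaf path with p <= v <= q (go left if both < v, right if both > v).
Walk from root:
  at 10: 10 <= 10 <= 31, this is the LCA
LCA = 10


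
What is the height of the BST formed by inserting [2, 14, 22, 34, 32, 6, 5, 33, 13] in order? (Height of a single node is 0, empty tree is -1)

Insertion order: [2, 14, 22, 34, 32, 6, 5, 33, 13]
Tree (level-order array): [2, None, 14, 6, 22, 5, 13, None, 34, None, None, None, None, 32, None, None, 33]
Compute height bottom-up (empty subtree = -1):
  height(5) = 1 + max(-1, -1) = 0
  height(13) = 1 + max(-1, -1) = 0
  height(6) = 1 + max(0, 0) = 1
  height(33) = 1 + max(-1, -1) = 0
  height(32) = 1 + max(-1, 0) = 1
  height(34) = 1 + max(1, -1) = 2
  height(22) = 1 + max(-1, 2) = 3
  height(14) = 1 + max(1, 3) = 4
  height(2) = 1 + max(-1, 4) = 5
Height = 5


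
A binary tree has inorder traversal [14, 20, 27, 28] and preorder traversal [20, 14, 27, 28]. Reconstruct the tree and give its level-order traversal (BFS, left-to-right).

Inorder:  [14, 20, 27, 28]
Preorder: [20, 14, 27, 28]
Algorithm: preorder visits root first, so consume preorder in order;
for each root, split the current inorder slice at that value into
left-subtree inorder and right-subtree inorder, then recurse.
Recursive splits:
  root=20; inorder splits into left=[14], right=[27, 28]
  root=14; inorder splits into left=[], right=[]
  root=27; inorder splits into left=[], right=[28]
  root=28; inorder splits into left=[], right=[]
Reconstructed level-order: [20, 14, 27, 28]


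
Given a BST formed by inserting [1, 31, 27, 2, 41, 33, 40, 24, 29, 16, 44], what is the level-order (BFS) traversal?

Tree insertion order: [1, 31, 27, 2, 41, 33, 40, 24, 29, 16, 44]
Tree (level-order array): [1, None, 31, 27, 41, 2, 29, 33, 44, None, 24, None, None, None, 40, None, None, 16]
BFS from the root, enqueuing left then right child of each popped node:
  queue [1] -> pop 1, enqueue [31], visited so far: [1]
  queue [31] -> pop 31, enqueue [27, 41], visited so far: [1, 31]
  queue [27, 41] -> pop 27, enqueue [2, 29], visited so far: [1, 31, 27]
  queue [41, 2, 29] -> pop 41, enqueue [33, 44], visited so far: [1, 31, 27, 41]
  queue [2, 29, 33, 44] -> pop 2, enqueue [24], visited so far: [1, 31, 27, 41, 2]
  queue [29, 33, 44, 24] -> pop 29, enqueue [none], visited so far: [1, 31, 27, 41, 2, 29]
  queue [33, 44, 24] -> pop 33, enqueue [40], visited so far: [1, 31, 27, 41, 2, 29, 33]
  queue [44, 24, 40] -> pop 44, enqueue [none], visited so far: [1, 31, 27, 41, 2, 29, 33, 44]
  queue [24, 40] -> pop 24, enqueue [16], visited so far: [1, 31, 27, 41, 2, 29, 33, 44, 24]
  queue [40, 16] -> pop 40, enqueue [none], visited so far: [1, 31, 27, 41, 2, 29, 33, 44, 24, 40]
  queue [16] -> pop 16, enqueue [none], visited so far: [1, 31, 27, 41, 2, 29, 33, 44, 24, 40, 16]
Result: [1, 31, 27, 41, 2, 29, 33, 44, 24, 40, 16]


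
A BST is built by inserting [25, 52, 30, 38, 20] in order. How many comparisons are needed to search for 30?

Search path for 30: 25 -> 52 -> 30
Found: True
Comparisons: 3


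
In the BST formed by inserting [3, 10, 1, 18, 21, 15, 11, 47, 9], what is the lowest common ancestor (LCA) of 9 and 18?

Tree insertion order: [3, 10, 1, 18, 21, 15, 11, 47, 9]
Tree (level-order array): [3, 1, 10, None, None, 9, 18, None, None, 15, 21, 11, None, None, 47]
In a BST, the LCA of p=9, q=18 is the first node v on the
root-to-leaf path with p <= v <= q (go left if both < v, right if both > v).
Walk from root:
  at 3: both 9 and 18 > 3, go right
  at 10: 9 <= 10 <= 18, this is the LCA
LCA = 10


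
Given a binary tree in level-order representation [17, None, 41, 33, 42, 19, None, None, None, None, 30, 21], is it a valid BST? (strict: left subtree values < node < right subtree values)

Level-order array: [17, None, 41, 33, 42, 19, None, None, None, None, 30, 21]
Validate using subtree bounds (lo, hi): at each node, require lo < value < hi,
then recurse left with hi=value and right with lo=value.
Preorder trace (stopping at first violation):
  at node 17 with bounds (-inf, +inf): OK
  at node 41 with bounds (17, +inf): OK
  at node 33 with bounds (17, 41): OK
  at node 19 with bounds (17, 33): OK
  at node 30 with bounds (19, 33): OK
  at node 21 with bounds (19, 30): OK
  at node 42 with bounds (41, +inf): OK
No violation found at any node.
Result: Valid BST


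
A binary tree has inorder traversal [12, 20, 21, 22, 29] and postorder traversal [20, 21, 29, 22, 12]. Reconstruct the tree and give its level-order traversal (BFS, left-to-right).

Inorder:   [12, 20, 21, 22, 29]
Postorder: [20, 21, 29, 22, 12]
Algorithm: postorder visits root last, so walk postorder right-to-left;
each value is the root of the current inorder slice — split it at that
value, recurse on the right subtree first, then the left.
Recursive splits:
  root=12; inorder splits into left=[], right=[20, 21, 22, 29]
  root=22; inorder splits into left=[20, 21], right=[29]
  root=29; inorder splits into left=[], right=[]
  root=21; inorder splits into left=[20], right=[]
  root=20; inorder splits into left=[], right=[]
Reconstructed level-order: [12, 22, 21, 29, 20]


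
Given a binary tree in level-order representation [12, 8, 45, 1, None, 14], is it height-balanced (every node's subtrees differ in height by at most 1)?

Tree (level-order array): [12, 8, 45, 1, None, 14]
Definition: a tree is height-balanced if, at every node, |h(left) - h(right)| <= 1 (empty subtree has height -1).
Bottom-up per-node check:
  node 1: h_left=-1, h_right=-1, diff=0 [OK], height=0
  node 8: h_left=0, h_right=-1, diff=1 [OK], height=1
  node 14: h_left=-1, h_right=-1, diff=0 [OK], height=0
  node 45: h_left=0, h_right=-1, diff=1 [OK], height=1
  node 12: h_left=1, h_right=1, diff=0 [OK], height=2
All nodes satisfy the balance condition.
Result: Balanced


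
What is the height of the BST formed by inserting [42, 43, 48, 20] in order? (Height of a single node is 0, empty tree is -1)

Insertion order: [42, 43, 48, 20]
Tree (level-order array): [42, 20, 43, None, None, None, 48]
Compute height bottom-up (empty subtree = -1):
  height(20) = 1 + max(-1, -1) = 0
  height(48) = 1 + max(-1, -1) = 0
  height(43) = 1 + max(-1, 0) = 1
  height(42) = 1 + max(0, 1) = 2
Height = 2


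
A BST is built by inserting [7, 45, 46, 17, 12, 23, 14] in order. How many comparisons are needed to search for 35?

Search path for 35: 7 -> 45 -> 17 -> 23
Found: False
Comparisons: 4


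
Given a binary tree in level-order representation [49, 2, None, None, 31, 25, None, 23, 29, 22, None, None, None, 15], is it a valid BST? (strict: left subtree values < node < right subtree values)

Level-order array: [49, 2, None, None, 31, 25, None, 23, 29, 22, None, None, None, 15]
Validate using subtree bounds (lo, hi): at each node, require lo < value < hi,
then recurse left with hi=value and right with lo=value.
Preorder trace (stopping at first violation):
  at node 49 with bounds (-inf, +inf): OK
  at node 2 with bounds (-inf, 49): OK
  at node 31 with bounds (2, 49): OK
  at node 25 with bounds (2, 31): OK
  at node 23 with bounds (2, 25): OK
  at node 22 with bounds (2, 23): OK
  at node 15 with bounds (2, 22): OK
  at node 29 with bounds (25, 31): OK
No violation found at any node.
Result: Valid BST


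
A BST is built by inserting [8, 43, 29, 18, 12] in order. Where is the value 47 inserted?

Starting tree (level order): [8, None, 43, 29, None, 18, None, 12]
Insertion path: 8 -> 43
Result: insert 47 as right child of 43
Final tree (level order): [8, None, 43, 29, 47, 18, None, None, None, 12]


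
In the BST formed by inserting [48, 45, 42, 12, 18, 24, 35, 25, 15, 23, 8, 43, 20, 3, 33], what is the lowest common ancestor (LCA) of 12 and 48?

Tree insertion order: [48, 45, 42, 12, 18, 24, 35, 25, 15, 23, 8, 43, 20, 3, 33]
Tree (level-order array): [48, 45, None, 42, None, 12, 43, 8, 18, None, None, 3, None, 15, 24, None, None, None, None, 23, 35, 20, None, 25, None, None, None, None, 33]
In a BST, the LCA of p=12, q=48 is the first node v on the
root-to-leaf path with p <= v <= q (go left if both < v, right if both > v).
Walk from root:
  at 48: 12 <= 48 <= 48, this is the LCA
LCA = 48


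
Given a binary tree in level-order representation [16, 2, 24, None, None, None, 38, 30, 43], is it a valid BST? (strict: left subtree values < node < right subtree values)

Level-order array: [16, 2, 24, None, None, None, 38, 30, 43]
Validate using subtree bounds (lo, hi): at each node, require lo < value < hi,
then recurse left with hi=value and right with lo=value.
Preorder trace (stopping at first violation):
  at node 16 with bounds (-inf, +inf): OK
  at node 2 with bounds (-inf, 16): OK
  at node 24 with bounds (16, +inf): OK
  at node 38 with bounds (24, +inf): OK
  at node 30 with bounds (24, 38): OK
  at node 43 with bounds (38, +inf): OK
No violation found at any node.
Result: Valid BST


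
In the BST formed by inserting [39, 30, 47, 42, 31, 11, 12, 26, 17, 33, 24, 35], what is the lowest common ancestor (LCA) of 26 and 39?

Tree insertion order: [39, 30, 47, 42, 31, 11, 12, 26, 17, 33, 24, 35]
Tree (level-order array): [39, 30, 47, 11, 31, 42, None, None, 12, None, 33, None, None, None, 26, None, 35, 17, None, None, None, None, 24]
In a BST, the LCA of p=26, q=39 is the first node v on the
root-to-leaf path with p <= v <= q (go left if both < v, right if both > v).
Walk from root:
  at 39: 26 <= 39 <= 39, this is the LCA
LCA = 39


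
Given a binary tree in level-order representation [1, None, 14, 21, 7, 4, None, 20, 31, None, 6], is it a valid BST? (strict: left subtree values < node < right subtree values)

Level-order array: [1, None, 14, 21, 7, 4, None, 20, 31, None, 6]
Validate using subtree bounds (lo, hi): at each node, require lo < value < hi,
then recurse left with hi=value and right with lo=value.
Preorder trace (stopping at first violation):
  at node 1 with bounds (-inf, +inf): OK
  at node 14 with bounds (1, +inf): OK
  at node 21 with bounds (1, 14): VIOLATION
Node 21 violates its bound: not (1 < 21 < 14).
Result: Not a valid BST


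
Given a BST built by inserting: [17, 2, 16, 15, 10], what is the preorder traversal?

Tree insertion order: [17, 2, 16, 15, 10]
Tree (level-order array): [17, 2, None, None, 16, 15, None, 10]
Preorder traversal: [17, 2, 16, 15, 10]


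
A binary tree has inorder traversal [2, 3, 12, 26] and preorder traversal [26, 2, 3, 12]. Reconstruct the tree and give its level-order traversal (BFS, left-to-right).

Inorder:  [2, 3, 12, 26]
Preorder: [26, 2, 3, 12]
Algorithm: preorder visits root first, so consume preorder in order;
for each root, split the current inorder slice at that value into
left-subtree inorder and right-subtree inorder, then recurse.
Recursive splits:
  root=26; inorder splits into left=[2, 3, 12], right=[]
  root=2; inorder splits into left=[], right=[3, 12]
  root=3; inorder splits into left=[], right=[12]
  root=12; inorder splits into left=[], right=[]
Reconstructed level-order: [26, 2, 3, 12]


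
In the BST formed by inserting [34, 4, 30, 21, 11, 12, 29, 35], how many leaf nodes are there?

Tree built from: [34, 4, 30, 21, 11, 12, 29, 35]
Tree (level-order array): [34, 4, 35, None, 30, None, None, 21, None, 11, 29, None, 12]
Rule: A leaf has 0 children.
Per-node child counts:
  node 34: 2 child(ren)
  node 4: 1 child(ren)
  node 30: 1 child(ren)
  node 21: 2 child(ren)
  node 11: 1 child(ren)
  node 12: 0 child(ren)
  node 29: 0 child(ren)
  node 35: 0 child(ren)
Matching nodes: [12, 29, 35]
Count of leaf nodes: 3


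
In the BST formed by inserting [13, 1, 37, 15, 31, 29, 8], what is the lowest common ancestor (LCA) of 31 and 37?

Tree insertion order: [13, 1, 37, 15, 31, 29, 8]
Tree (level-order array): [13, 1, 37, None, 8, 15, None, None, None, None, 31, 29]
In a BST, the LCA of p=31, q=37 is the first node v on the
root-to-leaf path with p <= v <= q (go left if both < v, right if both > v).
Walk from root:
  at 13: both 31 and 37 > 13, go right
  at 37: 31 <= 37 <= 37, this is the LCA
LCA = 37


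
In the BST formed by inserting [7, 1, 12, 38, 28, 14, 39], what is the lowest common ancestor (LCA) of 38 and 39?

Tree insertion order: [7, 1, 12, 38, 28, 14, 39]
Tree (level-order array): [7, 1, 12, None, None, None, 38, 28, 39, 14]
In a BST, the LCA of p=38, q=39 is the first node v on the
root-to-leaf path with p <= v <= q (go left if both < v, right if both > v).
Walk from root:
  at 7: both 38 and 39 > 7, go right
  at 12: both 38 and 39 > 12, go right
  at 38: 38 <= 38 <= 39, this is the LCA
LCA = 38


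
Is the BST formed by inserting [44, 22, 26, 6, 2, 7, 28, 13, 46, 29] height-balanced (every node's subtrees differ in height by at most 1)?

Tree (level-order array): [44, 22, 46, 6, 26, None, None, 2, 7, None, 28, None, None, None, 13, None, 29]
Definition: a tree is height-balanced if, at every node, |h(left) - h(right)| <= 1 (empty subtree has height -1).
Bottom-up per-node check:
  node 2: h_left=-1, h_right=-1, diff=0 [OK], height=0
  node 13: h_left=-1, h_right=-1, diff=0 [OK], height=0
  node 7: h_left=-1, h_right=0, diff=1 [OK], height=1
  node 6: h_left=0, h_right=1, diff=1 [OK], height=2
  node 29: h_left=-1, h_right=-1, diff=0 [OK], height=0
  node 28: h_left=-1, h_right=0, diff=1 [OK], height=1
  node 26: h_left=-1, h_right=1, diff=2 [FAIL (|-1-1|=2 > 1)], height=2
  node 22: h_left=2, h_right=2, diff=0 [OK], height=3
  node 46: h_left=-1, h_right=-1, diff=0 [OK], height=0
  node 44: h_left=3, h_right=0, diff=3 [FAIL (|3-0|=3 > 1)], height=4
Node 26 violates the condition: |-1 - 1| = 2 > 1.
Result: Not balanced


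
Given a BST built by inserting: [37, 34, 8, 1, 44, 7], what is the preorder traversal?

Tree insertion order: [37, 34, 8, 1, 44, 7]
Tree (level-order array): [37, 34, 44, 8, None, None, None, 1, None, None, 7]
Preorder traversal: [37, 34, 8, 1, 7, 44]


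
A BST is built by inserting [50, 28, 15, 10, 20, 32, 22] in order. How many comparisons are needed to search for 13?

Search path for 13: 50 -> 28 -> 15 -> 10
Found: False
Comparisons: 4


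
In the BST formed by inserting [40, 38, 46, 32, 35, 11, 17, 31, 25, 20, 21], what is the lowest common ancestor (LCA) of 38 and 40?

Tree insertion order: [40, 38, 46, 32, 35, 11, 17, 31, 25, 20, 21]
Tree (level-order array): [40, 38, 46, 32, None, None, None, 11, 35, None, 17, None, None, None, 31, 25, None, 20, None, None, 21]
In a BST, the LCA of p=38, q=40 is the first node v on the
root-to-leaf path with p <= v <= q (go left if both < v, right if both > v).
Walk from root:
  at 40: 38 <= 40 <= 40, this is the LCA
LCA = 40


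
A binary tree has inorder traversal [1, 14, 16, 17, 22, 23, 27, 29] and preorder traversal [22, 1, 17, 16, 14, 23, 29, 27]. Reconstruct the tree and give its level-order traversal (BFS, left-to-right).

Inorder:  [1, 14, 16, 17, 22, 23, 27, 29]
Preorder: [22, 1, 17, 16, 14, 23, 29, 27]
Algorithm: preorder visits root first, so consume preorder in order;
for each root, split the current inorder slice at that value into
left-subtree inorder and right-subtree inorder, then recurse.
Recursive splits:
  root=22; inorder splits into left=[1, 14, 16, 17], right=[23, 27, 29]
  root=1; inorder splits into left=[], right=[14, 16, 17]
  root=17; inorder splits into left=[14, 16], right=[]
  root=16; inorder splits into left=[14], right=[]
  root=14; inorder splits into left=[], right=[]
  root=23; inorder splits into left=[], right=[27, 29]
  root=29; inorder splits into left=[27], right=[]
  root=27; inorder splits into left=[], right=[]
Reconstructed level-order: [22, 1, 23, 17, 29, 16, 27, 14]


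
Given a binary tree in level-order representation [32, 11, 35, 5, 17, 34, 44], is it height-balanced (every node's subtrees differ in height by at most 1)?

Tree (level-order array): [32, 11, 35, 5, 17, 34, 44]
Definition: a tree is height-balanced if, at every node, |h(left) - h(right)| <= 1 (empty subtree has height -1).
Bottom-up per-node check:
  node 5: h_left=-1, h_right=-1, diff=0 [OK], height=0
  node 17: h_left=-1, h_right=-1, diff=0 [OK], height=0
  node 11: h_left=0, h_right=0, diff=0 [OK], height=1
  node 34: h_left=-1, h_right=-1, diff=0 [OK], height=0
  node 44: h_left=-1, h_right=-1, diff=0 [OK], height=0
  node 35: h_left=0, h_right=0, diff=0 [OK], height=1
  node 32: h_left=1, h_right=1, diff=0 [OK], height=2
All nodes satisfy the balance condition.
Result: Balanced


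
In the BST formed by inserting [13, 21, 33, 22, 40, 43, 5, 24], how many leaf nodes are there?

Tree built from: [13, 21, 33, 22, 40, 43, 5, 24]
Tree (level-order array): [13, 5, 21, None, None, None, 33, 22, 40, None, 24, None, 43]
Rule: A leaf has 0 children.
Per-node child counts:
  node 13: 2 child(ren)
  node 5: 0 child(ren)
  node 21: 1 child(ren)
  node 33: 2 child(ren)
  node 22: 1 child(ren)
  node 24: 0 child(ren)
  node 40: 1 child(ren)
  node 43: 0 child(ren)
Matching nodes: [5, 24, 43]
Count of leaf nodes: 3


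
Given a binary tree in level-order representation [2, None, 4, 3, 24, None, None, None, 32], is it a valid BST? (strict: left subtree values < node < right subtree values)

Level-order array: [2, None, 4, 3, 24, None, None, None, 32]
Validate using subtree bounds (lo, hi): at each node, require lo < value < hi,
then recurse left with hi=value and right with lo=value.
Preorder trace (stopping at first violation):
  at node 2 with bounds (-inf, +inf): OK
  at node 4 with bounds (2, +inf): OK
  at node 3 with bounds (2, 4): OK
  at node 24 with bounds (4, +inf): OK
  at node 32 with bounds (24, +inf): OK
No violation found at any node.
Result: Valid BST


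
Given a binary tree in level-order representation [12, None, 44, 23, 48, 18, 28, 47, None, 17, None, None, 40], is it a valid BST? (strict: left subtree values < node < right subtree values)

Level-order array: [12, None, 44, 23, 48, 18, 28, 47, None, 17, None, None, 40]
Validate using subtree bounds (lo, hi): at each node, require lo < value < hi,
then recurse left with hi=value and right with lo=value.
Preorder trace (stopping at first violation):
  at node 12 with bounds (-inf, +inf): OK
  at node 44 with bounds (12, +inf): OK
  at node 23 with bounds (12, 44): OK
  at node 18 with bounds (12, 23): OK
  at node 17 with bounds (12, 18): OK
  at node 28 with bounds (23, 44): OK
  at node 40 with bounds (28, 44): OK
  at node 48 with bounds (44, +inf): OK
  at node 47 with bounds (44, 48): OK
No violation found at any node.
Result: Valid BST


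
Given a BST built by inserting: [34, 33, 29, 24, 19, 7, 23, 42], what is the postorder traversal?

Tree insertion order: [34, 33, 29, 24, 19, 7, 23, 42]
Tree (level-order array): [34, 33, 42, 29, None, None, None, 24, None, 19, None, 7, 23]
Postorder traversal: [7, 23, 19, 24, 29, 33, 42, 34]


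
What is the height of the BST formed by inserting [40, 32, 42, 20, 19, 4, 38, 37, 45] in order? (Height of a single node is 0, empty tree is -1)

Insertion order: [40, 32, 42, 20, 19, 4, 38, 37, 45]
Tree (level-order array): [40, 32, 42, 20, 38, None, 45, 19, None, 37, None, None, None, 4]
Compute height bottom-up (empty subtree = -1):
  height(4) = 1 + max(-1, -1) = 0
  height(19) = 1 + max(0, -1) = 1
  height(20) = 1 + max(1, -1) = 2
  height(37) = 1 + max(-1, -1) = 0
  height(38) = 1 + max(0, -1) = 1
  height(32) = 1 + max(2, 1) = 3
  height(45) = 1 + max(-1, -1) = 0
  height(42) = 1 + max(-1, 0) = 1
  height(40) = 1 + max(3, 1) = 4
Height = 4


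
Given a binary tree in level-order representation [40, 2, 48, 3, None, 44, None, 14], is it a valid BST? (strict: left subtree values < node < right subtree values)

Level-order array: [40, 2, 48, 3, None, 44, None, 14]
Validate using subtree bounds (lo, hi): at each node, require lo < value < hi,
then recurse left with hi=value and right with lo=value.
Preorder trace (stopping at first violation):
  at node 40 with bounds (-inf, +inf): OK
  at node 2 with bounds (-inf, 40): OK
  at node 3 with bounds (-inf, 2): VIOLATION
Node 3 violates its bound: not (-inf < 3 < 2).
Result: Not a valid BST


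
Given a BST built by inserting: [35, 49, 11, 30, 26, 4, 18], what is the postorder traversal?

Tree insertion order: [35, 49, 11, 30, 26, 4, 18]
Tree (level-order array): [35, 11, 49, 4, 30, None, None, None, None, 26, None, 18]
Postorder traversal: [4, 18, 26, 30, 11, 49, 35]


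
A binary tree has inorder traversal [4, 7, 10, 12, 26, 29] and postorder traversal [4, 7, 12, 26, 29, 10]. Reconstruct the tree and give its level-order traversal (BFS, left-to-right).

Inorder:   [4, 7, 10, 12, 26, 29]
Postorder: [4, 7, 12, 26, 29, 10]
Algorithm: postorder visits root last, so walk postorder right-to-left;
each value is the root of the current inorder slice — split it at that
value, recurse on the right subtree first, then the left.
Recursive splits:
  root=10; inorder splits into left=[4, 7], right=[12, 26, 29]
  root=29; inorder splits into left=[12, 26], right=[]
  root=26; inorder splits into left=[12], right=[]
  root=12; inorder splits into left=[], right=[]
  root=7; inorder splits into left=[4], right=[]
  root=4; inorder splits into left=[], right=[]
Reconstructed level-order: [10, 7, 29, 4, 26, 12]


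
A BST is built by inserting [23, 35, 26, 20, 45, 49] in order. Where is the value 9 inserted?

Starting tree (level order): [23, 20, 35, None, None, 26, 45, None, None, None, 49]
Insertion path: 23 -> 20
Result: insert 9 as left child of 20
Final tree (level order): [23, 20, 35, 9, None, 26, 45, None, None, None, None, None, 49]


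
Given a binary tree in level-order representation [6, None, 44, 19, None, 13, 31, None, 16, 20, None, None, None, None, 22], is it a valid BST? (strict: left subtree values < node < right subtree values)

Level-order array: [6, None, 44, 19, None, 13, 31, None, 16, 20, None, None, None, None, 22]
Validate using subtree bounds (lo, hi): at each node, require lo < value < hi,
then recurse left with hi=value and right with lo=value.
Preorder trace (stopping at first violation):
  at node 6 with bounds (-inf, +inf): OK
  at node 44 with bounds (6, +inf): OK
  at node 19 with bounds (6, 44): OK
  at node 13 with bounds (6, 19): OK
  at node 16 with bounds (13, 19): OK
  at node 31 with bounds (19, 44): OK
  at node 20 with bounds (19, 31): OK
  at node 22 with bounds (20, 31): OK
No violation found at any node.
Result: Valid BST


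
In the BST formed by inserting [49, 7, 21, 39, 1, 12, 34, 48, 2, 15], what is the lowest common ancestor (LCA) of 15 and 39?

Tree insertion order: [49, 7, 21, 39, 1, 12, 34, 48, 2, 15]
Tree (level-order array): [49, 7, None, 1, 21, None, 2, 12, 39, None, None, None, 15, 34, 48]
In a BST, the LCA of p=15, q=39 is the first node v on the
root-to-leaf path with p <= v <= q (go left if both < v, right if both > v).
Walk from root:
  at 49: both 15 and 39 < 49, go left
  at 7: both 15 and 39 > 7, go right
  at 21: 15 <= 21 <= 39, this is the LCA
LCA = 21


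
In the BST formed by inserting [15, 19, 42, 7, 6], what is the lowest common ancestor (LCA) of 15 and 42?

Tree insertion order: [15, 19, 42, 7, 6]
Tree (level-order array): [15, 7, 19, 6, None, None, 42]
In a BST, the LCA of p=15, q=42 is the first node v on the
root-to-leaf path with p <= v <= q (go left if both < v, right if both > v).
Walk from root:
  at 15: 15 <= 15 <= 42, this is the LCA
LCA = 15


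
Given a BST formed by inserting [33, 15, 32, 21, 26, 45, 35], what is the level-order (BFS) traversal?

Tree insertion order: [33, 15, 32, 21, 26, 45, 35]
Tree (level-order array): [33, 15, 45, None, 32, 35, None, 21, None, None, None, None, 26]
BFS from the root, enqueuing left then right child of each popped node:
  queue [33] -> pop 33, enqueue [15, 45], visited so far: [33]
  queue [15, 45] -> pop 15, enqueue [32], visited so far: [33, 15]
  queue [45, 32] -> pop 45, enqueue [35], visited so far: [33, 15, 45]
  queue [32, 35] -> pop 32, enqueue [21], visited so far: [33, 15, 45, 32]
  queue [35, 21] -> pop 35, enqueue [none], visited so far: [33, 15, 45, 32, 35]
  queue [21] -> pop 21, enqueue [26], visited so far: [33, 15, 45, 32, 35, 21]
  queue [26] -> pop 26, enqueue [none], visited so far: [33, 15, 45, 32, 35, 21, 26]
Result: [33, 15, 45, 32, 35, 21, 26]


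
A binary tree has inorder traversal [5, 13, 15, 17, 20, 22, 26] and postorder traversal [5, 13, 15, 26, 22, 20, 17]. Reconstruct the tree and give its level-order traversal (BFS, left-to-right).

Inorder:   [5, 13, 15, 17, 20, 22, 26]
Postorder: [5, 13, 15, 26, 22, 20, 17]
Algorithm: postorder visits root last, so walk postorder right-to-left;
each value is the root of the current inorder slice — split it at that
value, recurse on the right subtree first, then the left.
Recursive splits:
  root=17; inorder splits into left=[5, 13, 15], right=[20, 22, 26]
  root=20; inorder splits into left=[], right=[22, 26]
  root=22; inorder splits into left=[], right=[26]
  root=26; inorder splits into left=[], right=[]
  root=15; inorder splits into left=[5, 13], right=[]
  root=13; inorder splits into left=[5], right=[]
  root=5; inorder splits into left=[], right=[]
Reconstructed level-order: [17, 15, 20, 13, 22, 5, 26]


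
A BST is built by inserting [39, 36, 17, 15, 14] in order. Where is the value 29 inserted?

Starting tree (level order): [39, 36, None, 17, None, 15, None, 14]
Insertion path: 39 -> 36 -> 17
Result: insert 29 as right child of 17
Final tree (level order): [39, 36, None, 17, None, 15, 29, 14]


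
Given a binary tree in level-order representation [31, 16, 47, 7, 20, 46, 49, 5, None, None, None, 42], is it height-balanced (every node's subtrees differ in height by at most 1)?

Tree (level-order array): [31, 16, 47, 7, 20, 46, 49, 5, None, None, None, 42]
Definition: a tree is height-balanced if, at every node, |h(left) - h(right)| <= 1 (empty subtree has height -1).
Bottom-up per-node check:
  node 5: h_left=-1, h_right=-1, diff=0 [OK], height=0
  node 7: h_left=0, h_right=-1, diff=1 [OK], height=1
  node 20: h_left=-1, h_right=-1, diff=0 [OK], height=0
  node 16: h_left=1, h_right=0, diff=1 [OK], height=2
  node 42: h_left=-1, h_right=-1, diff=0 [OK], height=0
  node 46: h_left=0, h_right=-1, diff=1 [OK], height=1
  node 49: h_left=-1, h_right=-1, diff=0 [OK], height=0
  node 47: h_left=1, h_right=0, diff=1 [OK], height=2
  node 31: h_left=2, h_right=2, diff=0 [OK], height=3
All nodes satisfy the balance condition.
Result: Balanced


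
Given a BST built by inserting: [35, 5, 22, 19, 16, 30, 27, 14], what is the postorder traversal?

Tree insertion order: [35, 5, 22, 19, 16, 30, 27, 14]
Tree (level-order array): [35, 5, None, None, 22, 19, 30, 16, None, 27, None, 14]
Postorder traversal: [14, 16, 19, 27, 30, 22, 5, 35]


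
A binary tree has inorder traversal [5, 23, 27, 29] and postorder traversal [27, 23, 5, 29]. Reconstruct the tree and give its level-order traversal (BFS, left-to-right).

Inorder:   [5, 23, 27, 29]
Postorder: [27, 23, 5, 29]
Algorithm: postorder visits root last, so walk postorder right-to-left;
each value is the root of the current inorder slice — split it at that
value, recurse on the right subtree first, then the left.
Recursive splits:
  root=29; inorder splits into left=[5, 23, 27], right=[]
  root=5; inorder splits into left=[], right=[23, 27]
  root=23; inorder splits into left=[], right=[27]
  root=27; inorder splits into left=[], right=[]
Reconstructed level-order: [29, 5, 23, 27]


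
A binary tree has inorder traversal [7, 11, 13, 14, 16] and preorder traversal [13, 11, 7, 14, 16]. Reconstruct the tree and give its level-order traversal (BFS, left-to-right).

Inorder:  [7, 11, 13, 14, 16]
Preorder: [13, 11, 7, 14, 16]
Algorithm: preorder visits root first, so consume preorder in order;
for each root, split the current inorder slice at that value into
left-subtree inorder and right-subtree inorder, then recurse.
Recursive splits:
  root=13; inorder splits into left=[7, 11], right=[14, 16]
  root=11; inorder splits into left=[7], right=[]
  root=7; inorder splits into left=[], right=[]
  root=14; inorder splits into left=[], right=[16]
  root=16; inorder splits into left=[], right=[]
Reconstructed level-order: [13, 11, 14, 7, 16]


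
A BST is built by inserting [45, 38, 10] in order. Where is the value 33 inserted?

Starting tree (level order): [45, 38, None, 10]
Insertion path: 45 -> 38 -> 10
Result: insert 33 as right child of 10
Final tree (level order): [45, 38, None, 10, None, None, 33]


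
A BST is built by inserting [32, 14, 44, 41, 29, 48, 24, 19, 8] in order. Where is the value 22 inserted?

Starting tree (level order): [32, 14, 44, 8, 29, 41, 48, None, None, 24, None, None, None, None, None, 19]
Insertion path: 32 -> 14 -> 29 -> 24 -> 19
Result: insert 22 as right child of 19
Final tree (level order): [32, 14, 44, 8, 29, 41, 48, None, None, 24, None, None, None, None, None, 19, None, None, 22]


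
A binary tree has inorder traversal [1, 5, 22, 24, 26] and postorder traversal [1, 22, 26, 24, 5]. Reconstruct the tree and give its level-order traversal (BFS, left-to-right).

Inorder:   [1, 5, 22, 24, 26]
Postorder: [1, 22, 26, 24, 5]
Algorithm: postorder visits root last, so walk postorder right-to-left;
each value is the root of the current inorder slice — split it at that
value, recurse on the right subtree first, then the left.
Recursive splits:
  root=5; inorder splits into left=[1], right=[22, 24, 26]
  root=24; inorder splits into left=[22], right=[26]
  root=26; inorder splits into left=[], right=[]
  root=22; inorder splits into left=[], right=[]
  root=1; inorder splits into left=[], right=[]
Reconstructed level-order: [5, 1, 24, 22, 26]
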